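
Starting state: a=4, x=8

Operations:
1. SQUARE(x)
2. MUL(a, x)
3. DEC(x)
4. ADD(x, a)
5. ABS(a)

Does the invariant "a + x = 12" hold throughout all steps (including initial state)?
No, violated after step 1

The invariant is violated after step 1.

State at each step:
Initial: a=4, x=8
After step 1: a=4, x=64
After step 2: a=256, x=64
After step 3: a=256, x=63
After step 4: a=256, x=319
After step 5: a=256, x=319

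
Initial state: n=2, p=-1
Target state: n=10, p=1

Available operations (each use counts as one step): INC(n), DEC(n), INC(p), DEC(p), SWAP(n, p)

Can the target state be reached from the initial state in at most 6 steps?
No

The target state cannot be reached within 6 steps.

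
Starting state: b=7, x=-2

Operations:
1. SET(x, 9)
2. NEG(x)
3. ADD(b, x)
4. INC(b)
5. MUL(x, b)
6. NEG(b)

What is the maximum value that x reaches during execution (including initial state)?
9

Values of x at each step:
Initial: x = -2
After step 1: x = 9 ← maximum
After step 2: x = -9
After step 3: x = -9
After step 4: x = -9
After step 5: x = 9
After step 6: x = 9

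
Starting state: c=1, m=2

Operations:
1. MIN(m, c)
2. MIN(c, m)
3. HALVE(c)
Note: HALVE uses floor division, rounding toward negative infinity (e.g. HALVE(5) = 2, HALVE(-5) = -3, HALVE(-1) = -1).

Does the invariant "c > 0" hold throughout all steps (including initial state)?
No, violated after step 3

The invariant is violated after step 3.

State at each step:
Initial: c=1, m=2
After step 1: c=1, m=1
After step 2: c=1, m=1
After step 3: c=0, m=1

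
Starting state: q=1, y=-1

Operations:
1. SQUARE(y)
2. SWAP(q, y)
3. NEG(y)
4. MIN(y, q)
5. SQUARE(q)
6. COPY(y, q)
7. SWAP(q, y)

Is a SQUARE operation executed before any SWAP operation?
Yes

First SQUARE: step 1
First SWAP: step 2
Since 1 < 2, SQUARE comes first.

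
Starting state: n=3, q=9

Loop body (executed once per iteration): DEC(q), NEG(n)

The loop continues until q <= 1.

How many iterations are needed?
8

Tracing iterations:
Initial: n=3, q=9
After iteration 1: n=-3, q=8
After iteration 2: n=3, q=7
After iteration 3: n=-3, q=6
After iteration 4: n=3, q=5
After iteration 5: n=-3, q=4
After iteration 6: n=3, q=3
After iteration 7: n=-3, q=2
After iteration 8: n=3, q=1
q <= 1 now holds, so the loop exits after 8 iterations.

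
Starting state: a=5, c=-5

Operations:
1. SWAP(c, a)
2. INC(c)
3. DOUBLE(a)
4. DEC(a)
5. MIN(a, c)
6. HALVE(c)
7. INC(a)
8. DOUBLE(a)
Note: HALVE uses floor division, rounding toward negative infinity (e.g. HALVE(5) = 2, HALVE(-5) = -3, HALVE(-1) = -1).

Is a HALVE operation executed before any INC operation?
No

First HALVE: step 6
First INC: step 2
Since 6 > 2, INC comes first.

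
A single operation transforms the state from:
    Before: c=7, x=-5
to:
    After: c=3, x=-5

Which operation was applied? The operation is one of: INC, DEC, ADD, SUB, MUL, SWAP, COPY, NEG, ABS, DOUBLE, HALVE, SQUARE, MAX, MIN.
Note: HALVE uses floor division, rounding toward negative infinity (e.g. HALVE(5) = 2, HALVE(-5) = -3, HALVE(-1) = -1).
HALVE(c)

Analyzing the change:
Before: c=7, x=-5
After: c=3, x=-5
Variable c changed from 7 to 3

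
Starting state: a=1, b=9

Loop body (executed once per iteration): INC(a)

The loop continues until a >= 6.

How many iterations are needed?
5

Tracing iterations:
Initial: a=1, b=9
After iteration 1: a=2, b=9
After iteration 2: a=3, b=9
After iteration 3: a=4, b=9
After iteration 4: a=5, b=9
After iteration 5: a=6, b=9
a >= 6 now holds, so the loop exits after 5 iterations.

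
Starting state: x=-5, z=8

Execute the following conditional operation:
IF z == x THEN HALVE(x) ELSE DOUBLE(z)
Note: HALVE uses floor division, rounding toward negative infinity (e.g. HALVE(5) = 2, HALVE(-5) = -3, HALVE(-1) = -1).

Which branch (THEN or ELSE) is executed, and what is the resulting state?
Branch: ELSE, Final state: x=-5, z=16

Evaluating condition: z == x
z = 8, x = -5
Condition is False, so ELSE branch executes
After DOUBLE(z): x=-5, z=16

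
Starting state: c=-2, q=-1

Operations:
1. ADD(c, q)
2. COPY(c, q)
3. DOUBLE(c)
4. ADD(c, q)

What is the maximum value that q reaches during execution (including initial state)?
-1

Values of q at each step:
Initial: q = -1 ← maximum
After step 1: q = -1
After step 2: q = -1
After step 3: q = -1
After step 4: q = -1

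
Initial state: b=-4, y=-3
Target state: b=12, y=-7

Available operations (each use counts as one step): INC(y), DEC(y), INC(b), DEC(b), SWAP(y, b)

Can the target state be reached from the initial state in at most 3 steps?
No

The target state cannot be reached within 3 steps.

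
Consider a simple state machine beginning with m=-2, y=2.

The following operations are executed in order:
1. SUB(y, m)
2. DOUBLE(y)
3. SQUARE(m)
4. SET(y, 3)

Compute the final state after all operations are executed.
{m: 4, y: 3}

Step-by-step execution:
Initial: m=-2, y=2
After step 1 (SUB(y, m)): m=-2, y=4
After step 2 (DOUBLE(y)): m=-2, y=8
After step 3 (SQUARE(m)): m=4, y=8
After step 4 (SET(y, 3)): m=4, y=3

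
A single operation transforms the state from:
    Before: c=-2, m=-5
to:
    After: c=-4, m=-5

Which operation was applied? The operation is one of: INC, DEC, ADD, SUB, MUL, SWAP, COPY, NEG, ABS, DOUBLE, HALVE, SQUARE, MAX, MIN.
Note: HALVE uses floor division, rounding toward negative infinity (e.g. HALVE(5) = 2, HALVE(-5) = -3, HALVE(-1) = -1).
DOUBLE(c)

Analyzing the change:
Before: c=-2, m=-5
After: c=-4, m=-5
Variable c changed from -2 to -4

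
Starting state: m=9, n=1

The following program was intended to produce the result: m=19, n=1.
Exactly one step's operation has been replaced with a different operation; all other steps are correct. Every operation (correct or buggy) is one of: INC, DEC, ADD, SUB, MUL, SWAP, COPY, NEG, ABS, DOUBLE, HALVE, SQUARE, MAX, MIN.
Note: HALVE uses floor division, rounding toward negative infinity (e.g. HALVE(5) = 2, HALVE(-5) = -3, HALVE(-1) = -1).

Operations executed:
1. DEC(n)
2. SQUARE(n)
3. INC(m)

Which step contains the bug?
Step 1

Trace with buggy code:
Initial: m=9, n=1
After step 1: m=9, n=0
After step 2: m=9, n=0
After step 3: m=10, n=0
Actual final m=10, n=0 ≠ expected m=19, n=1.
Step 1 is the only position where a single-operation replacement can produce the expected result.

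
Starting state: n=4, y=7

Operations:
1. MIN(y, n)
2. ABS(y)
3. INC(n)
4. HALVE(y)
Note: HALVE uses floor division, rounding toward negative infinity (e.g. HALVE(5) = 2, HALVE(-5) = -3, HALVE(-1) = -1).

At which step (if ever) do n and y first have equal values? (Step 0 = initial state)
Step 1

n and y first become equal after step 1.

Comparing values at each step:
Initial: n=4, y=7
After step 1: n=4, y=4 ← equal!
After step 2: n=4, y=4 ← equal!
After step 3: n=5, y=4
After step 4: n=5, y=2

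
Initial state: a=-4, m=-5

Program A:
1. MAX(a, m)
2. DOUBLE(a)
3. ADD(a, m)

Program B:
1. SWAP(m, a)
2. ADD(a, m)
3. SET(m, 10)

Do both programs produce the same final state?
No

Program A final state: a=-13, m=-5
Program B final state: a=-9, m=10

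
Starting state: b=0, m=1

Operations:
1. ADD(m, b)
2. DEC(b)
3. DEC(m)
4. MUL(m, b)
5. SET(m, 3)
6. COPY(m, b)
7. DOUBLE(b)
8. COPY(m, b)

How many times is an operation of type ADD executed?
1

Counting ADD operations:
Step 1: ADD(m, b) ← ADD
Total: 1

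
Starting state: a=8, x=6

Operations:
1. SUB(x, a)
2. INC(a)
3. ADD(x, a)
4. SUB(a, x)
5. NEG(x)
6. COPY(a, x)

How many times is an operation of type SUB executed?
2

Counting SUB operations:
Step 1: SUB(x, a) ← SUB
Step 4: SUB(a, x) ← SUB
Total: 2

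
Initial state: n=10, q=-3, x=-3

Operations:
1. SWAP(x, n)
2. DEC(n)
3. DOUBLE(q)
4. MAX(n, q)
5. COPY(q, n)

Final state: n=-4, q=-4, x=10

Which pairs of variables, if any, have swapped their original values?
None

Comparing initial and final values:
n: 10 → -4
x: -3 → 10
q: -3 → -4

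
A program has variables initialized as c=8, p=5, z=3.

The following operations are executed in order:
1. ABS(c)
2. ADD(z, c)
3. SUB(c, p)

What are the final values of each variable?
{c: 3, p: 5, z: 11}

Step-by-step execution:
Initial: c=8, p=5, z=3
After step 1 (ABS(c)): c=8, p=5, z=3
After step 2 (ADD(z, c)): c=8, p=5, z=11
After step 3 (SUB(c, p)): c=3, p=5, z=11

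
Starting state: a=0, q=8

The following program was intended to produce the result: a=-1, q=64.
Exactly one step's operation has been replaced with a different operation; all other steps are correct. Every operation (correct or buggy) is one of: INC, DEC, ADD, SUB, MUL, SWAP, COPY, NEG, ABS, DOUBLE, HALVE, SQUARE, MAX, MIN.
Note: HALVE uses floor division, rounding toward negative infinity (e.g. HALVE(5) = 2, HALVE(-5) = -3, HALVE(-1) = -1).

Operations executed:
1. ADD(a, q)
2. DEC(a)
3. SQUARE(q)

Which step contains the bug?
Step 1

Trace with buggy code:
Initial: a=0, q=8
After step 1: a=8, q=8
After step 2: a=7, q=8
After step 3: a=7, q=64
Actual final a=7, q=64 ≠ expected a=-1, q=64.
Step 1 is the only position where a single-operation replacement can produce the expected result.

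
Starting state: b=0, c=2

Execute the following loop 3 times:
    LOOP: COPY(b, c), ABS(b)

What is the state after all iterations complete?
b=2, c=2

Iteration trace:
Start: b=0, c=2
After iteration 1: b=2, c=2
After iteration 2: b=2, c=2
After iteration 3: b=2, c=2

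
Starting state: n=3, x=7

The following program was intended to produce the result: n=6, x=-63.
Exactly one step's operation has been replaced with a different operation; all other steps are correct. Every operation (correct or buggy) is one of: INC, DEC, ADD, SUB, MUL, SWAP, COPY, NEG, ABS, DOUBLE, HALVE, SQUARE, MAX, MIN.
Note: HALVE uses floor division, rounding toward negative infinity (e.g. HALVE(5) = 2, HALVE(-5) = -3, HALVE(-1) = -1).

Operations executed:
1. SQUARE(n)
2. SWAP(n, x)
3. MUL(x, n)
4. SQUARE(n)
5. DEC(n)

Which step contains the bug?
Step 4

Trace with buggy code:
Initial: n=3, x=7
After step 1: n=9, x=7
After step 2: n=7, x=9
After step 3: n=7, x=63
After step 4: n=49, x=63
After step 5: n=48, x=63
Actual final n=48, x=63 ≠ expected n=6, x=-63.
Step 4 is the only position where a single-operation replacement can produce the expected result.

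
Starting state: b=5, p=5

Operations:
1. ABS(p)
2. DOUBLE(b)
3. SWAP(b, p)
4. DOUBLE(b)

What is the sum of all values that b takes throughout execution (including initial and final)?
35

Values of b at each step:
Initial: b = 5
After step 1: b = 5
After step 2: b = 10
After step 3: b = 5
After step 4: b = 10
Sum = 5 + 5 + 10 + 5 + 10 = 35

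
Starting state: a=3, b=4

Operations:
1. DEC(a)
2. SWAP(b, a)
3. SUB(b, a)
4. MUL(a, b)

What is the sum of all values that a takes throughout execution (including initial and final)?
5

Values of a at each step:
Initial: a = 3
After step 1: a = 2
After step 2: a = 4
After step 3: a = 4
After step 4: a = -8
Sum = 3 + 2 + 4 + 4 + -8 = 5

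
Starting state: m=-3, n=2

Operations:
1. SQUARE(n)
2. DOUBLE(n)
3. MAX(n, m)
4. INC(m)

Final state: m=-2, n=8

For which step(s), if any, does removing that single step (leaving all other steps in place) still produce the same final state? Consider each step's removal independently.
Step(s) 3

Testing removal of each single step:
Without step 1: final = m=-2, n=4 (different)
Without step 2: final = m=-2, n=4 (different)
Without step 3: final = m=-2, n=8 (same)
Without step 4: final = m=-3, n=8 (different)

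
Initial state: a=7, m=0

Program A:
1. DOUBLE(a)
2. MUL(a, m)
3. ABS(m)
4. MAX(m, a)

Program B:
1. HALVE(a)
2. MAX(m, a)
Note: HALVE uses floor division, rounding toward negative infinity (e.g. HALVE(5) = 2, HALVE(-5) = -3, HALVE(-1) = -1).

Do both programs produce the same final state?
No

Program A final state: a=0, m=0
Program B final state: a=3, m=3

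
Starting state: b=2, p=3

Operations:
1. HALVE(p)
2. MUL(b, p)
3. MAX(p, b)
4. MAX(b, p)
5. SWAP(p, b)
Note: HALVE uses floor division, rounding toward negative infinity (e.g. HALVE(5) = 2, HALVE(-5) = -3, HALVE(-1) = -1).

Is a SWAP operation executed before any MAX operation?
No

First SWAP: step 5
First MAX: step 3
Since 5 > 3, MAX comes first.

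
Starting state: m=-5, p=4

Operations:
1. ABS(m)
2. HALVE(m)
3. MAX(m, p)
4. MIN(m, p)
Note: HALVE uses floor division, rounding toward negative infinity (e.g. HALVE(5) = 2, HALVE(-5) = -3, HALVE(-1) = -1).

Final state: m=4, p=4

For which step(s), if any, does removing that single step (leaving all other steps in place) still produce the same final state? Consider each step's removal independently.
Step(s) 1, 2, 4

Testing removal of each single step:
Without step 1: final = m=4, p=4 (same)
Without step 2: final = m=4, p=4 (same)
Without step 3: final = m=2, p=4 (different)
Without step 4: final = m=4, p=4 (same)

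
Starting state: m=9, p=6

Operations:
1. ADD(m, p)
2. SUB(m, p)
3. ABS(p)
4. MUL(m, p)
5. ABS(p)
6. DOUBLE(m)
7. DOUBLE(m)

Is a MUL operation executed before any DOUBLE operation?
Yes

First MUL: step 4
First DOUBLE: step 6
Since 4 < 6, MUL comes first.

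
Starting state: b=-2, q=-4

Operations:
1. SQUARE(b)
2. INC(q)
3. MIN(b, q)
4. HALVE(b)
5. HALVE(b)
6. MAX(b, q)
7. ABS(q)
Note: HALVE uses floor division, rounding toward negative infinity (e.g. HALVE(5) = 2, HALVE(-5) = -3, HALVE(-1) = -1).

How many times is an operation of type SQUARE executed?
1

Counting SQUARE operations:
Step 1: SQUARE(b) ← SQUARE
Total: 1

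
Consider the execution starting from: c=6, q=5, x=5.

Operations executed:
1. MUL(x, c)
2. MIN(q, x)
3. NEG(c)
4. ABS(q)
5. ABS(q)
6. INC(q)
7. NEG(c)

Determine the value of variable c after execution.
c = 6

Tracing execution:
Step 1: MUL(x, c) → c = 6
Step 2: MIN(q, x) → c = 6
Step 3: NEG(c) → c = -6
Step 4: ABS(q) → c = -6
Step 5: ABS(q) → c = -6
Step 6: INC(q) → c = -6
Step 7: NEG(c) → c = 6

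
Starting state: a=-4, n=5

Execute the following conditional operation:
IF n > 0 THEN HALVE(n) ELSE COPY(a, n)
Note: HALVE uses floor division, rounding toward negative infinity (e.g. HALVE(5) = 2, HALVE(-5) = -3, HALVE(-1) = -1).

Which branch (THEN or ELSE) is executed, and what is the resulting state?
Branch: THEN, Final state: a=-4, n=2

Evaluating condition: n > 0
n = 5
Condition is True, so THEN branch executes
After HALVE(n): a=-4, n=2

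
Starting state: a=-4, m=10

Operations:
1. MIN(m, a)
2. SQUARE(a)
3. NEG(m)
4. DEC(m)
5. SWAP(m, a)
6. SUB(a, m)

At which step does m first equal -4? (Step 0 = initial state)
Step 1

Tracing m:
Initial: m = 10
After step 1: m = -4 ← first occurrence
After step 2: m = -4
After step 3: m = 4
After step 4: m = 3
After step 5: m = 16
After step 6: m = 16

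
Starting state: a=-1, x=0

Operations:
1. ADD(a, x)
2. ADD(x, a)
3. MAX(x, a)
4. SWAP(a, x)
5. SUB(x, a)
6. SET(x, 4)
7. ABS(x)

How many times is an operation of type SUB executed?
1

Counting SUB operations:
Step 5: SUB(x, a) ← SUB
Total: 1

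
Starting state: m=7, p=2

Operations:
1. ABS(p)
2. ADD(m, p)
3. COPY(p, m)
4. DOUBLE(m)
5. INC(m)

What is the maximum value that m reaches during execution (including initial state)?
19

Values of m at each step:
Initial: m = 7
After step 1: m = 7
After step 2: m = 9
After step 3: m = 9
After step 4: m = 18
After step 5: m = 19 ← maximum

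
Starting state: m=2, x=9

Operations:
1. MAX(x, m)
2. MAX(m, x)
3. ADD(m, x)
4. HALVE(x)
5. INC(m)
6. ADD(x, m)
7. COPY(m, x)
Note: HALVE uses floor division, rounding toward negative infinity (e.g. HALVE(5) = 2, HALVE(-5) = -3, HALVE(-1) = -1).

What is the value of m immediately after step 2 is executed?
m = 9

Tracing m through execution:
Initial: m = 2
After step 1 (MAX(x, m)): m = 2
After step 2 (MAX(m, x)): m = 9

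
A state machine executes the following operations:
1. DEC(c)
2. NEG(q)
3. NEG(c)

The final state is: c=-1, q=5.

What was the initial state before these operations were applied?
c=2, q=-5

Working backwards:
Final state: c=-1, q=5
Before step 3 (NEG(c)): c=1, q=5
Before step 2 (NEG(q)): c=1, q=-5
Before step 1 (DEC(c)): c=2, q=-5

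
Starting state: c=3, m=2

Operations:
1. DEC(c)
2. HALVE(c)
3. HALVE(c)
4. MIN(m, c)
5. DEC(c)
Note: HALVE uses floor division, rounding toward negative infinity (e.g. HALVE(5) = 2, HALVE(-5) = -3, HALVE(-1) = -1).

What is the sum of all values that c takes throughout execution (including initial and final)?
5

Values of c at each step:
Initial: c = 3
After step 1: c = 2
After step 2: c = 1
After step 3: c = 0
After step 4: c = 0
After step 5: c = -1
Sum = 3 + 2 + 1 + 0 + 0 + -1 = 5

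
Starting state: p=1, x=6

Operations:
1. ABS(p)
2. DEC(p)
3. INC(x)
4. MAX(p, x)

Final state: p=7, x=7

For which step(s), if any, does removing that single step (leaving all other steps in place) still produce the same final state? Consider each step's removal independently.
Step(s) 1, 2

Testing removal of each single step:
Without step 1: final = p=7, x=7 (same)
Without step 2: final = p=7, x=7 (same)
Without step 3: final = p=6, x=6 (different)
Without step 4: final = p=0, x=7 (different)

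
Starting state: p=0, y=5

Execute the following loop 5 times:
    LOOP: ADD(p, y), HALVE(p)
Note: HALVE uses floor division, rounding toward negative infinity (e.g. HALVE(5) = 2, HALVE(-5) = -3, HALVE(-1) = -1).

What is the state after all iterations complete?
p=4, y=5

Iteration trace:
Start: p=0, y=5
After iteration 1: p=2, y=5
After iteration 2: p=3, y=5
After iteration 3: p=4, y=5
After iteration 4: p=4, y=5
After iteration 5: p=4, y=5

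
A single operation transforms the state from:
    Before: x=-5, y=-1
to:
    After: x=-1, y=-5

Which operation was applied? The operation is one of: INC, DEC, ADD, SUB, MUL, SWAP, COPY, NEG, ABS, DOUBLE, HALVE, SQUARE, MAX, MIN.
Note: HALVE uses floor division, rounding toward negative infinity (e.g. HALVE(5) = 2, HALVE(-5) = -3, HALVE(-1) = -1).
SWAP(y, x)

Analyzing the change:
Before: x=-5, y=-1
After: x=-1, y=-5
Variable y changed from -1 to -5
Variable x changed from -5 to -1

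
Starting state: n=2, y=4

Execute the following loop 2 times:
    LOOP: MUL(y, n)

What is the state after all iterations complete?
n=2, y=16

Iteration trace:
Start: n=2, y=4
After iteration 1: n=2, y=8
After iteration 2: n=2, y=16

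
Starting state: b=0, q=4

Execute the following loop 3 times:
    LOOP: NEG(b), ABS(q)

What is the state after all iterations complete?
b=0, q=4

Iteration trace:
Start: b=0, q=4
After iteration 1: b=0, q=4
After iteration 2: b=0, q=4
After iteration 3: b=0, q=4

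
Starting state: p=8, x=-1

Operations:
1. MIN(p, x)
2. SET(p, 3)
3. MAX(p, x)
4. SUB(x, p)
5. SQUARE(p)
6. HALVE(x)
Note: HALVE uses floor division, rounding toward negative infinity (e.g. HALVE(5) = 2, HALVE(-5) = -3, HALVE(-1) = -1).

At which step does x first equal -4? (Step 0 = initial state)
Step 4

Tracing x:
Initial: x = -1
After step 1: x = -1
After step 2: x = -1
After step 3: x = -1
After step 4: x = -4 ← first occurrence
After step 5: x = -4
After step 6: x = -2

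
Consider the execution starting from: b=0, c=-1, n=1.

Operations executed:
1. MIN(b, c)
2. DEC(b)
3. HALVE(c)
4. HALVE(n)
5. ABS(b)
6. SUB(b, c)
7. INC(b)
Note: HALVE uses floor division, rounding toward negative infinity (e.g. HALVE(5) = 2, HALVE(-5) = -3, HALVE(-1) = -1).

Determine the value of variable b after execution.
b = 4

Tracing execution:
Step 1: MIN(b, c) → b = -1
Step 2: DEC(b) → b = -2
Step 3: HALVE(c) → b = -2
Step 4: HALVE(n) → b = -2
Step 5: ABS(b) → b = 2
Step 6: SUB(b, c) → b = 3
Step 7: INC(b) → b = 4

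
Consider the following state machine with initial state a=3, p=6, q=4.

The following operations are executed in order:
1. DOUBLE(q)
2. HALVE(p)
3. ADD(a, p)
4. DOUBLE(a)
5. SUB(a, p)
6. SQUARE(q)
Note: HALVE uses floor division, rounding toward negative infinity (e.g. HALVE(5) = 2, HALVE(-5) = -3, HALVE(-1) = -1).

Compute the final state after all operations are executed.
{a: 9, p: 3, q: 64}

Step-by-step execution:
Initial: a=3, p=6, q=4
After step 1 (DOUBLE(q)): a=3, p=6, q=8
After step 2 (HALVE(p)): a=3, p=3, q=8
After step 3 (ADD(a, p)): a=6, p=3, q=8
After step 4 (DOUBLE(a)): a=12, p=3, q=8
After step 5 (SUB(a, p)): a=9, p=3, q=8
After step 6 (SQUARE(q)): a=9, p=3, q=64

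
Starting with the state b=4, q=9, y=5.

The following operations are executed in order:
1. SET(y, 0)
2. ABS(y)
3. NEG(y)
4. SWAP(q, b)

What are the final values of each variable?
{b: 9, q: 4, y: 0}

Step-by-step execution:
Initial: b=4, q=9, y=5
After step 1 (SET(y, 0)): b=4, q=9, y=0
After step 2 (ABS(y)): b=4, q=9, y=0
After step 3 (NEG(y)): b=4, q=9, y=0
After step 4 (SWAP(q, b)): b=9, q=4, y=0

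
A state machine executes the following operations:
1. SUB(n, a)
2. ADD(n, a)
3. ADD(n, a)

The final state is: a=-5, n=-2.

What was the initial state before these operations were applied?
a=-5, n=3

Working backwards:
Final state: a=-5, n=-2
Before step 3 (ADD(n, a)): a=-5, n=3
Before step 2 (ADD(n, a)): a=-5, n=8
Before step 1 (SUB(n, a)): a=-5, n=3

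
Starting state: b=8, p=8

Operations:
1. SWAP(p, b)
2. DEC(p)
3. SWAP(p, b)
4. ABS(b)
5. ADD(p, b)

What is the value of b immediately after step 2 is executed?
b = 8

Tracing b through execution:
Initial: b = 8
After step 1 (SWAP(p, b)): b = 8
After step 2 (DEC(p)): b = 8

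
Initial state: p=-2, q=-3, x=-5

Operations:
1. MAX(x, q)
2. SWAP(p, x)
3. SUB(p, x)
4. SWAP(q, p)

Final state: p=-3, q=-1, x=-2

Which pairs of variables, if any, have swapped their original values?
None

Comparing initial and final values:
q: -3 → -1
x: -5 → -2
p: -2 → -3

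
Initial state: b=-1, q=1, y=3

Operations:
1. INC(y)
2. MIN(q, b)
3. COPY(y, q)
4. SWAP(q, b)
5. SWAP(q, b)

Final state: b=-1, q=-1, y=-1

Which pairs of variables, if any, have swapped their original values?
None

Comparing initial and final values:
q: 1 → -1
b: -1 → -1
y: 3 → -1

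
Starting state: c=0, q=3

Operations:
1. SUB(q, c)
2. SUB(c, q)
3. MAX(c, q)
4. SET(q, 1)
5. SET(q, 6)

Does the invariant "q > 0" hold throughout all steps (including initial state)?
Yes

The invariant holds at every step.

State at each step:
Initial: c=0, q=3
After step 1: c=0, q=3
After step 2: c=-3, q=3
After step 3: c=3, q=3
After step 4: c=3, q=1
After step 5: c=3, q=6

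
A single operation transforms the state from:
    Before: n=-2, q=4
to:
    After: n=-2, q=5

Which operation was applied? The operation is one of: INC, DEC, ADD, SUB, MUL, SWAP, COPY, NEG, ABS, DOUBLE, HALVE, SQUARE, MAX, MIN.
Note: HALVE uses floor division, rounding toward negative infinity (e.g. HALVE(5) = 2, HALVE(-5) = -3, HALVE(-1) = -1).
INC(q)

Analyzing the change:
Before: n=-2, q=4
After: n=-2, q=5
Variable q changed from 4 to 5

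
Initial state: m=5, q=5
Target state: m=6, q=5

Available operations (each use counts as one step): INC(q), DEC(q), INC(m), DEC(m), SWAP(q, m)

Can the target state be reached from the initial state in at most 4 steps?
Yes

Path (1 step): INC(m)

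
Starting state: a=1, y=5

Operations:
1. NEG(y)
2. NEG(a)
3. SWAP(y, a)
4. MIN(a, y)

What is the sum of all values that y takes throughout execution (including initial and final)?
-7

Values of y at each step:
Initial: y = 5
After step 1: y = -5
After step 2: y = -5
After step 3: y = -1
After step 4: y = -1
Sum = 5 + -5 + -5 + -1 + -1 = -7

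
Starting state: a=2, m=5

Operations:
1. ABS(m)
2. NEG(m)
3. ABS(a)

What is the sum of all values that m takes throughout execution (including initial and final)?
0

Values of m at each step:
Initial: m = 5
After step 1: m = 5
After step 2: m = -5
After step 3: m = -5
Sum = 5 + 5 + -5 + -5 = 0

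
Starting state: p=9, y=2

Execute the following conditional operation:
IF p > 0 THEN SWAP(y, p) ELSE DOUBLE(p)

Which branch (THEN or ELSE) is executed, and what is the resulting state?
Branch: THEN, Final state: p=2, y=9

Evaluating condition: p > 0
p = 9
Condition is True, so THEN branch executes
After SWAP(y, p): p=2, y=9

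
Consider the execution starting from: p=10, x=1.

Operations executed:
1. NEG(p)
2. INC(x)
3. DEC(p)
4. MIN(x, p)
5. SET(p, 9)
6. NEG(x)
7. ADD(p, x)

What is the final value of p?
p = 20

Tracing execution:
Step 1: NEG(p) → p = -10
Step 2: INC(x) → p = -10
Step 3: DEC(p) → p = -11
Step 4: MIN(x, p) → p = -11
Step 5: SET(p, 9) → p = 9
Step 6: NEG(x) → p = 9
Step 7: ADD(p, x) → p = 20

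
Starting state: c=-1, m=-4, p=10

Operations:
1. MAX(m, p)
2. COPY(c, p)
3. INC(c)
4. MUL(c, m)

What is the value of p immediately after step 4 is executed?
p = 10

Tracing p through execution:
Initial: p = 10
After step 1 (MAX(m, p)): p = 10
After step 2 (COPY(c, p)): p = 10
After step 3 (INC(c)): p = 10
After step 4 (MUL(c, m)): p = 10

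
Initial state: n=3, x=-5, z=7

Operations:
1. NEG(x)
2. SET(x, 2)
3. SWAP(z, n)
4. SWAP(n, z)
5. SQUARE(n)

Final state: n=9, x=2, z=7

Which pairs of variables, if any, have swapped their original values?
None

Comparing initial and final values:
x: -5 → 2
n: 3 → 9
z: 7 → 7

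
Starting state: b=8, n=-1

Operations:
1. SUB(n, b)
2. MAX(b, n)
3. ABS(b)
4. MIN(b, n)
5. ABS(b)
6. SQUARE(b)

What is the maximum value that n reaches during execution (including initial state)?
-1

Values of n at each step:
Initial: n = -1 ← maximum
After step 1: n = -9
After step 2: n = -9
After step 3: n = -9
After step 4: n = -9
After step 5: n = -9
After step 6: n = -9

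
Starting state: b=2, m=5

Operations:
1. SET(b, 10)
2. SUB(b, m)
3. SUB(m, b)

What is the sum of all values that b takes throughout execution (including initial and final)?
22

Values of b at each step:
Initial: b = 2
After step 1: b = 10
After step 2: b = 5
After step 3: b = 5
Sum = 2 + 10 + 5 + 5 = 22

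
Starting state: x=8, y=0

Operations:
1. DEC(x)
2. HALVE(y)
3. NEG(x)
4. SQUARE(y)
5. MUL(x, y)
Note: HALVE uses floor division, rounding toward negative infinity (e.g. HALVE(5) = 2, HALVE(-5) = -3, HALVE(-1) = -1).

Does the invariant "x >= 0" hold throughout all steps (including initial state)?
No, violated after step 3

The invariant is violated after step 3.

State at each step:
Initial: x=8, y=0
After step 1: x=7, y=0
After step 2: x=7, y=0
After step 3: x=-7, y=0
After step 4: x=-7, y=0
After step 5: x=0, y=0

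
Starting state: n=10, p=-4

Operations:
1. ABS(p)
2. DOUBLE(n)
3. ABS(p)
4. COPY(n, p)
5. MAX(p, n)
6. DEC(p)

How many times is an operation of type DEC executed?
1

Counting DEC operations:
Step 6: DEC(p) ← DEC
Total: 1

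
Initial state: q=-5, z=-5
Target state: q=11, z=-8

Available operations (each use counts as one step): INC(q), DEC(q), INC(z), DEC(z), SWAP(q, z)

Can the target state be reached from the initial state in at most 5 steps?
No

The target state cannot be reached within 5 steps.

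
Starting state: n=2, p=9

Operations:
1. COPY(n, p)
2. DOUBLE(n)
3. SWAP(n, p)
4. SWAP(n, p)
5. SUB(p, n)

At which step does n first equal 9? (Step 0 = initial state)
Step 1

Tracing n:
Initial: n = 2
After step 1: n = 9 ← first occurrence
After step 2: n = 18
After step 3: n = 9
After step 4: n = 18
After step 5: n = 18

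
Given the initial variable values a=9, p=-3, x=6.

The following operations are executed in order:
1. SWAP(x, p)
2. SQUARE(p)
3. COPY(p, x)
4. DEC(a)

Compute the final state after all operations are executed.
{a: 8, p: -3, x: -3}

Step-by-step execution:
Initial: a=9, p=-3, x=6
After step 1 (SWAP(x, p)): a=9, p=6, x=-3
After step 2 (SQUARE(p)): a=9, p=36, x=-3
After step 3 (COPY(p, x)): a=9, p=-3, x=-3
After step 4 (DEC(a)): a=8, p=-3, x=-3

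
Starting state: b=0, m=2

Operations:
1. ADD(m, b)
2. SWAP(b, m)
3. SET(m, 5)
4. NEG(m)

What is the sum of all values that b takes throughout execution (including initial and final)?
6

Values of b at each step:
Initial: b = 0
After step 1: b = 0
After step 2: b = 2
After step 3: b = 2
After step 4: b = 2
Sum = 0 + 0 + 2 + 2 + 2 = 6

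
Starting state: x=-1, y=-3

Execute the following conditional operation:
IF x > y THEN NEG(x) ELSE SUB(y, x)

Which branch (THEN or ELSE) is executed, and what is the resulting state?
Branch: THEN, Final state: x=1, y=-3

Evaluating condition: x > y
x = -1, y = -3
Condition is True, so THEN branch executes
After NEG(x): x=1, y=-3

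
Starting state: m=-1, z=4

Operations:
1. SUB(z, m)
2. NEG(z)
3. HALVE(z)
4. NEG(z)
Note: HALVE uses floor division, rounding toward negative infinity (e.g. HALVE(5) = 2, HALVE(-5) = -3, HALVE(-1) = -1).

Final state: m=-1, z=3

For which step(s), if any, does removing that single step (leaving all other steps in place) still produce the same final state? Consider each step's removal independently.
None - removing any single step changes the final result

Testing removal of each single step:
Without step 1: final = m=-1, z=2 (different)
Without step 2: final = m=-1, z=-2 (different)
Without step 3: final = m=-1, z=5 (different)
Without step 4: final = m=-1, z=-3 (different)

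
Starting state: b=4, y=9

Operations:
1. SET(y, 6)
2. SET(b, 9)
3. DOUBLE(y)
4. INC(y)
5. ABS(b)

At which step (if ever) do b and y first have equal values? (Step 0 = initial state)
Never

b and y never become equal during execution.

Comparing values at each step:
Initial: b=4, y=9
After step 1: b=4, y=6
After step 2: b=9, y=6
After step 3: b=9, y=12
After step 4: b=9, y=13
After step 5: b=9, y=13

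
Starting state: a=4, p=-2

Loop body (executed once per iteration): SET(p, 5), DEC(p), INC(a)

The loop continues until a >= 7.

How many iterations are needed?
3

Tracing iterations:
Initial: a=4, p=-2
After iteration 1: a=5, p=4
After iteration 2: a=6, p=4
After iteration 3: a=7, p=4
a >= 7 now holds, so the loop exits after 3 iterations.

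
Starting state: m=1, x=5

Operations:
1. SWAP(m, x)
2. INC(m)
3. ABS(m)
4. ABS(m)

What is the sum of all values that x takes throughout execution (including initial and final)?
9

Values of x at each step:
Initial: x = 5
After step 1: x = 1
After step 2: x = 1
After step 3: x = 1
After step 4: x = 1
Sum = 5 + 1 + 1 + 1 + 1 = 9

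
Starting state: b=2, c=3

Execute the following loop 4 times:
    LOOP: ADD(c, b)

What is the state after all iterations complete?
b=2, c=11

Iteration trace:
Start: b=2, c=3
After iteration 1: b=2, c=5
After iteration 2: b=2, c=7
After iteration 3: b=2, c=9
After iteration 4: b=2, c=11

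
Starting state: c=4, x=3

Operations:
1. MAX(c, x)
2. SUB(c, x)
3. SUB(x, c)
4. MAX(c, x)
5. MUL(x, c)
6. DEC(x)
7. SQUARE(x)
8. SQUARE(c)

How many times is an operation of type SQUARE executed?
2

Counting SQUARE operations:
Step 7: SQUARE(x) ← SQUARE
Step 8: SQUARE(c) ← SQUARE
Total: 2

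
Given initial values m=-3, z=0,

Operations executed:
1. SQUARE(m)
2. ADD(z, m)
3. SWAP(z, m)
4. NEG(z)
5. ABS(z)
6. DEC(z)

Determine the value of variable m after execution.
m = 9

Tracing execution:
Step 1: SQUARE(m) → m = 9
Step 2: ADD(z, m) → m = 9
Step 3: SWAP(z, m) → m = 9
Step 4: NEG(z) → m = 9
Step 5: ABS(z) → m = 9
Step 6: DEC(z) → m = 9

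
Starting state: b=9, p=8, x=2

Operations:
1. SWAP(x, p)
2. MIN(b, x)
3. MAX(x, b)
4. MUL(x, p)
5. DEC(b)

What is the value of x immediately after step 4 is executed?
x = 16

Tracing x through execution:
Initial: x = 2
After step 1 (SWAP(x, p)): x = 8
After step 2 (MIN(b, x)): x = 8
After step 3 (MAX(x, b)): x = 8
After step 4 (MUL(x, p)): x = 16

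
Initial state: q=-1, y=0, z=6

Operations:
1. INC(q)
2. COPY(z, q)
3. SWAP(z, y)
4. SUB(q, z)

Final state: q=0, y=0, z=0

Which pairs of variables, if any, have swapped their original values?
None

Comparing initial and final values:
y: 0 → 0
q: -1 → 0
z: 6 → 0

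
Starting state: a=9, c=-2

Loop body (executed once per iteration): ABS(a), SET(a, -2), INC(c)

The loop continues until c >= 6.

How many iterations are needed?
8

Tracing iterations:
Initial: a=9, c=-2
After iteration 1: a=-2, c=-1
After iteration 2: a=-2, c=0
After iteration 3: a=-2, c=1
After iteration 4: a=-2, c=2
After iteration 5: a=-2, c=3
After iteration 6: a=-2, c=4
After iteration 7: a=-2, c=5
After iteration 8: a=-2, c=6
c >= 6 now holds, so the loop exits after 8 iterations.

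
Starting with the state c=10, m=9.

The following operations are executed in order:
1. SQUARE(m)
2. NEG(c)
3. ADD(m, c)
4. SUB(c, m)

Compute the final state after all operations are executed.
{c: -81, m: 71}

Step-by-step execution:
Initial: c=10, m=9
After step 1 (SQUARE(m)): c=10, m=81
After step 2 (NEG(c)): c=-10, m=81
After step 3 (ADD(m, c)): c=-10, m=71
After step 4 (SUB(c, m)): c=-81, m=71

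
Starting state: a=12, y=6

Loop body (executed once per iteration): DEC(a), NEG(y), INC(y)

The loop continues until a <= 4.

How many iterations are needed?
8

Tracing iterations:
Initial: a=12, y=6
After iteration 1: a=11, y=-5
After iteration 2: a=10, y=6
After iteration 3: a=9, y=-5
After iteration 4: a=8, y=6
After iteration 5: a=7, y=-5
After iteration 6: a=6, y=6
After iteration 7: a=5, y=-5
After iteration 8: a=4, y=6
a <= 4 now holds, so the loop exits after 8 iterations.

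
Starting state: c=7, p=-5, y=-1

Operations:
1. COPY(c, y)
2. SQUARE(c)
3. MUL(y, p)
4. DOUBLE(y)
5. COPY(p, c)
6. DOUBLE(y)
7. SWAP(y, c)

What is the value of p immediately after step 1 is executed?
p = -5

Tracing p through execution:
Initial: p = -5
After step 1 (COPY(c, y)): p = -5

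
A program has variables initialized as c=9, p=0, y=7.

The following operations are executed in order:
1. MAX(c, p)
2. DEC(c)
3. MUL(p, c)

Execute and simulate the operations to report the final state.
{c: 8, p: 0, y: 7}

Step-by-step execution:
Initial: c=9, p=0, y=7
After step 1 (MAX(c, p)): c=9, p=0, y=7
After step 2 (DEC(c)): c=8, p=0, y=7
After step 3 (MUL(p, c)): c=8, p=0, y=7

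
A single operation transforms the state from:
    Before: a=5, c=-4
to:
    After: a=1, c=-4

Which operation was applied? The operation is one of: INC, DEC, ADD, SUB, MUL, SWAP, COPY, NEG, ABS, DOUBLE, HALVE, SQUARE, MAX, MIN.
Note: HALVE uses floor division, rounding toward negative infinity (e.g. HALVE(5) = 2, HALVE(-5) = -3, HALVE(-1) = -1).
ADD(a, c)

Analyzing the change:
Before: a=5, c=-4
After: a=1, c=-4
Variable a changed from 5 to 1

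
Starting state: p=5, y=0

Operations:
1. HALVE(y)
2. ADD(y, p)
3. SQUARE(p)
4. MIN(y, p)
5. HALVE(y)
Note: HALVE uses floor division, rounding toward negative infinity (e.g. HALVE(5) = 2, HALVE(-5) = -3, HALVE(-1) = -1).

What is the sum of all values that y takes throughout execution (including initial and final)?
17

Values of y at each step:
Initial: y = 0
After step 1: y = 0
After step 2: y = 5
After step 3: y = 5
After step 4: y = 5
After step 5: y = 2
Sum = 0 + 0 + 5 + 5 + 5 + 2 = 17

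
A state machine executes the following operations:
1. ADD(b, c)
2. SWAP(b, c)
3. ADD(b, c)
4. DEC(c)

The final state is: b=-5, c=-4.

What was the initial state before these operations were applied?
b=-1, c=-2

Working backwards:
Final state: b=-5, c=-4
Before step 4 (DEC(c)): b=-5, c=-3
Before step 3 (ADD(b, c)): b=-2, c=-3
Before step 2 (SWAP(b, c)): b=-3, c=-2
Before step 1 (ADD(b, c)): b=-1, c=-2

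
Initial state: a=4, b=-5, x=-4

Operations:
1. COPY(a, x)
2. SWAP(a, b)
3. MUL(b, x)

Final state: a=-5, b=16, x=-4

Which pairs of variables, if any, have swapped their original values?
None

Comparing initial and final values:
x: -4 → -4
b: -5 → 16
a: 4 → -5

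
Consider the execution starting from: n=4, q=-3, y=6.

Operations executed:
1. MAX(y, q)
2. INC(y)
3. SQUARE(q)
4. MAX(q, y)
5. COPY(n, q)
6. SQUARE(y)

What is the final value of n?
n = 9

Tracing execution:
Step 1: MAX(y, q) → n = 4
Step 2: INC(y) → n = 4
Step 3: SQUARE(q) → n = 4
Step 4: MAX(q, y) → n = 4
Step 5: COPY(n, q) → n = 9
Step 6: SQUARE(y) → n = 9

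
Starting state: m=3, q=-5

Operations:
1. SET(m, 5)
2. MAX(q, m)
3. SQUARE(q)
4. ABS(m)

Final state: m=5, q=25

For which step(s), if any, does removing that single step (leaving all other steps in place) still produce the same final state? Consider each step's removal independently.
Step(s) 2, 4

Testing removal of each single step:
Without step 1: final = m=3, q=9 (different)
Without step 2: final = m=5, q=25 (same)
Without step 3: final = m=5, q=5 (different)
Without step 4: final = m=5, q=25 (same)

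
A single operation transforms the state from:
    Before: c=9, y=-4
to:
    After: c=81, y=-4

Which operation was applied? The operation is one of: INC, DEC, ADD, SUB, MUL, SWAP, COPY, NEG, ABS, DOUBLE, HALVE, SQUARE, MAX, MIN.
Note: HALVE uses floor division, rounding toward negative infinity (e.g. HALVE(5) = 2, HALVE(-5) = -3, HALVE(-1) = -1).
SQUARE(c)

Analyzing the change:
Before: c=9, y=-4
After: c=81, y=-4
Variable c changed from 9 to 81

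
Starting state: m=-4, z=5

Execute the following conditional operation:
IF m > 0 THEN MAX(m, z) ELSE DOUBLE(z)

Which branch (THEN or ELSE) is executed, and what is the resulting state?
Branch: ELSE, Final state: m=-4, z=10

Evaluating condition: m > 0
m = -4
Condition is False, so ELSE branch executes
After DOUBLE(z): m=-4, z=10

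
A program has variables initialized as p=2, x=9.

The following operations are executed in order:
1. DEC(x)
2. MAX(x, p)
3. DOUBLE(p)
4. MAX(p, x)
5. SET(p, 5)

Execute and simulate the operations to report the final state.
{p: 5, x: 8}

Step-by-step execution:
Initial: p=2, x=9
After step 1 (DEC(x)): p=2, x=8
After step 2 (MAX(x, p)): p=2, x=8
After step 3 (DOUBLE(p)): p=4, x=8
After step 4 (MAX(p, x)): p=8, x=8
After step 5 (SET(p, 5)): p=5, x=8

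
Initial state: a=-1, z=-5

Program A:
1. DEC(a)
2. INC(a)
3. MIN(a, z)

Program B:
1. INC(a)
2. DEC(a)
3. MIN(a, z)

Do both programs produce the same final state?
Yes

Program A final state: a=-5, z=-5
Program B final state: a=-5, z=-5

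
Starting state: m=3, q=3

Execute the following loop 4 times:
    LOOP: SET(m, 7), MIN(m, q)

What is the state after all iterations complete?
m=3, q=3

Iteration trace:
Start: m=3, q=3
After iteration 1: m=3, q=3
After iteration 2: m=3, q=3
After iteration 3: m=3, q=3
After iteration 4: m=3, q=3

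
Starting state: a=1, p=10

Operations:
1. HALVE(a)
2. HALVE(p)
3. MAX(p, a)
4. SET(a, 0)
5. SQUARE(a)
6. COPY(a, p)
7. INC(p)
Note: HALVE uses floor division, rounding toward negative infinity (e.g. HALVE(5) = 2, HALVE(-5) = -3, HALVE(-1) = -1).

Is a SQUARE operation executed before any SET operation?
No

First SQUARE: step 5
First SET: step 4
Since 5 > 4, SET comes first.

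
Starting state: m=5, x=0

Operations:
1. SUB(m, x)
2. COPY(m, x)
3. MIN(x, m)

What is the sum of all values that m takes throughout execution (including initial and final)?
10

Values of m at each step:
Initial: m = 5
After step 1: m = 5
After step 2: m = 0
After step 3: m = 0
Sum = 5 + 5 + 0 + 0 = 10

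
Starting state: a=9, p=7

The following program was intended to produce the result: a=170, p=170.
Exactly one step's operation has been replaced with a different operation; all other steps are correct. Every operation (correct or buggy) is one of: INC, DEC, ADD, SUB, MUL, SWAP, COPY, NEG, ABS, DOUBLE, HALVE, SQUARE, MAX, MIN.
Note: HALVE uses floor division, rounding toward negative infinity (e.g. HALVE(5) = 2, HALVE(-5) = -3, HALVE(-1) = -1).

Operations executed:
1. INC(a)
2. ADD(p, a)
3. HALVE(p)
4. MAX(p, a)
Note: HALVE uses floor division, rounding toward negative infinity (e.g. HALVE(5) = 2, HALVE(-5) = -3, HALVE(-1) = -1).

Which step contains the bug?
Step 3

Trace with buggy code:
Initial: a=9, p=7
After step 1: a=10, p=7
After step 2: a=10, p=17
After step 3: a=10, p=8
After step 4: a=10, p=10
Actual final a=10, p=10 ≠ expected a=170, p=170.
Step 3 is the only position where a single-operation replacement can produce the expected result.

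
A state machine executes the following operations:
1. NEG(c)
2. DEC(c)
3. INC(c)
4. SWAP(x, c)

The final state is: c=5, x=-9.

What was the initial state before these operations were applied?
c=9, x=5

Working backwards:
Final state: c=5, x=-9
Before step 4 (SWAP(x, c)): c=-9, x=5
Before step 3 (INC(c)): c=-10, x=5
Before step 2 (DEC(c)): c=-9, x=5
Before step 1 (NEG(c)): c=9, x=5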